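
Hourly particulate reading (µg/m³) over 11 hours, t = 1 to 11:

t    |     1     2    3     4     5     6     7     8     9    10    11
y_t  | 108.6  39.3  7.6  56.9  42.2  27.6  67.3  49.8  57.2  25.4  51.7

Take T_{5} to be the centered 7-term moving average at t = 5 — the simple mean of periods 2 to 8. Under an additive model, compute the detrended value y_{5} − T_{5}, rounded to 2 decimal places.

0.67

Trend T_5 = (39.3 + 7.6 + 56.9 + 42.2 + 27.6 + 67.3 + 49.8) / 7 = 290.7/7 = 41.5286
Detrended value: 42.2 − 41.5286 = 0.67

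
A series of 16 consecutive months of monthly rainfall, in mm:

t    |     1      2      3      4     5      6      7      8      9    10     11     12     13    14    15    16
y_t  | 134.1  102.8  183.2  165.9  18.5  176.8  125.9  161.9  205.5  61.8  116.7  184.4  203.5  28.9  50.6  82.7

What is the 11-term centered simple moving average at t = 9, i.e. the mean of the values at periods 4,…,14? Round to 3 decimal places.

Sum of periods 4–14: 165.9 + 18.5 + 176.8 + 125.9 + 161.9 + 205.5 + 61.8 + 116.7 + 184.4 + 203.5 + 28.9 = 1449.8
Divide by 11: 1449.8 / 11 = 131.800

131.800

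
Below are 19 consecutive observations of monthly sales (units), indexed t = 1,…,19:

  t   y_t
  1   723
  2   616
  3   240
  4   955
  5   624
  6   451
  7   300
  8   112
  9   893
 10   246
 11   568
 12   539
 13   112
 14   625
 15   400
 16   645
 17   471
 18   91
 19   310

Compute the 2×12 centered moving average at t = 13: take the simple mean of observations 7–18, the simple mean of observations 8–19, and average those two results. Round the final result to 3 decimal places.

417.250

Sum over 7–18: 300 + 112 + 893 + 246 + 568 + 539 + 112 + 625 + 400 + 645 + 471 + 91 = 5002
Sum over 8–19: 112 + 893 + 246 + 568 + 539 + 112 + 625 + 400 + 645 + 471 + 91 + 310 = 5012
CMA at t=13 = (5002 + 5012) / (2·12) = 10014 / 24 = 417.250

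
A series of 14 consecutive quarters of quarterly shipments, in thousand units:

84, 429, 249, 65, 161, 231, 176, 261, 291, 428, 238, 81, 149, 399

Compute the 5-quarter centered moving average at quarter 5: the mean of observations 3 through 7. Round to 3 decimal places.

Sum of periods 3–7: 249 + 65 + 161 + 231 + 176 = 882
Divide by 5: 882 / 5 = 176.400

176.400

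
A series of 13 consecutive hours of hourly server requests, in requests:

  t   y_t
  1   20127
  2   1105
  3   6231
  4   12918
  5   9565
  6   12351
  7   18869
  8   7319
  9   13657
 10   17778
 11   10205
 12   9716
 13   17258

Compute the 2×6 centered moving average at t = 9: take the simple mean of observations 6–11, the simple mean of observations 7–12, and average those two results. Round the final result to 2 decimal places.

13143.58

Sum over 6–11: 12351 + 18869 + 7319 + 13657 + 17778 + 10205 = 80179
Sum over 7–12: 18869 + 7319 + 13657 + 17778 + 10205 + 9716 = 77544
CMA at t=9 = (80179 + 77544) / (2·6) = 157723 / 12 = 13143.58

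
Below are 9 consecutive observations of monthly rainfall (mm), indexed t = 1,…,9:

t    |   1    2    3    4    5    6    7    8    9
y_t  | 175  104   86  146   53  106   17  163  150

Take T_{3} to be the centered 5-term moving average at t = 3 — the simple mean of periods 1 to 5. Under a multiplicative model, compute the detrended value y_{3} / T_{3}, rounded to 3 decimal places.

Trend T_3 = (175 + 104 + 86 + 146 + 53) / 5 = 564/5 = 112.80000
Ratio to trend: 86 / 112.80000 = 0.762

0.762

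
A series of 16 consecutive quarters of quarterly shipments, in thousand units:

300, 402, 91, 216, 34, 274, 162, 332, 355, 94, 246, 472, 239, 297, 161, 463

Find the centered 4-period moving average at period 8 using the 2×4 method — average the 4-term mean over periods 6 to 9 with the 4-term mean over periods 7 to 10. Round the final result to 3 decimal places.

Sum over 6–9: 274 + 162 + 332 + 355 = 1123
Sum over 7–10: 162 + 332 + 355 + 94 = 943
CMA at t=8 = (1123 + 943) / (2·4) = 2066 / 8 = 258.250

258.250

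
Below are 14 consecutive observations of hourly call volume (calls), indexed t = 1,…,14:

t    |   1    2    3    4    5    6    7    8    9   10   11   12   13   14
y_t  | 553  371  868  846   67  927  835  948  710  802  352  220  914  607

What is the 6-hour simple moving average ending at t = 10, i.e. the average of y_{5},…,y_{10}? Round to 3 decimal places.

Sum of periods 5–10: 67 + 927 + 835 + 948 + 710 + 802 = 4289
Divide by 6: 4289 / 6 = 714.833

714.833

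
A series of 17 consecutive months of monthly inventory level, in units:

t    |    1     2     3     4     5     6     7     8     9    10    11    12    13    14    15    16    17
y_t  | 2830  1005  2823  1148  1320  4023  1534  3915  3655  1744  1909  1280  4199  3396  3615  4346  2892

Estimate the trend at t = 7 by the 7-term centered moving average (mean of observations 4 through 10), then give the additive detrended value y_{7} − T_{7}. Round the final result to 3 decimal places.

Trend T_7 = (1148 + 1320 + 4023 + 1534 + 3915 + 3655 + 1744) / 7 = 17339/7 = 2477.00000
Detrended value: 1534 − 2477.00000 = -943.000

-943.000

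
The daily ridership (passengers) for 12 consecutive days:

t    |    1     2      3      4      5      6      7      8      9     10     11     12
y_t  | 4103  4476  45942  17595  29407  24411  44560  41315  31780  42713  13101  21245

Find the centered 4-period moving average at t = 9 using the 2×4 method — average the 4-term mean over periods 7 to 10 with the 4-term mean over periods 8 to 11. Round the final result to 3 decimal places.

36159.625

Sum over 7–10: 44560 + 41315 + 31780 + 42713 = 160368
Sum over 8–11: 41315 + 31780 + 42713 + 13101 = 128909
CMA at t=9 = (160368 + 128909) / (2·4) = 289277 / 8 = 36159.625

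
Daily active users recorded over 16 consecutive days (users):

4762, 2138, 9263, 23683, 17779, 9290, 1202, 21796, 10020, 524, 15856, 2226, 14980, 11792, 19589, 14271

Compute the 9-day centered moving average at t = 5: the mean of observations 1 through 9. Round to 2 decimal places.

Sum of periods 1–9: 4762 + 2138 + 9263 + 23683 + 17779 + 9290 + 1202 + 21796 + 10020 = 99933
Divide by 9: 99933 / 9 = 11103.67

11103.67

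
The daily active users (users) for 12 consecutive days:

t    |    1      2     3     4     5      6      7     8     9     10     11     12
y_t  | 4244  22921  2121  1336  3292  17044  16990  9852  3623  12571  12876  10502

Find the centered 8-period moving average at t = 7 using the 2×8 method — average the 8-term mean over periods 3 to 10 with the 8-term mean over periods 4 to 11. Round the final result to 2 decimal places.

Sum over 3–10: 2121 + 1336 + 3292 + 17044 + 16990 + 9852 + 3623 + 12571 = 66829
Sum over 4–11: 1336 + 3292 + 17044 + 16990 + 9852 + 3623 + 12571 + 12876 = 77584
CMA at t=7 = (66829 + 77584) / (2·8) = 144413 / 16 = 9025.81

9025.81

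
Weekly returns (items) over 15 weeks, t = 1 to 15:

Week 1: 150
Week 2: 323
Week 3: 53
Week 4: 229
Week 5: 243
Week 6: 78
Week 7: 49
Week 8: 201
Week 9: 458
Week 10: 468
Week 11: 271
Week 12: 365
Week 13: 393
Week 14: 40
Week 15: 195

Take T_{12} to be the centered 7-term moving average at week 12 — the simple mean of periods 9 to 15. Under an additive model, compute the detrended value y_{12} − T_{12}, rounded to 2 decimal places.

Trend T_12 = (458 + 468 + 271 + 365 + 393 + 40 + 195) / 7 = 2190/7 = 312.8571
Detrended value: 365 − 312.8571 = 52.14

52.14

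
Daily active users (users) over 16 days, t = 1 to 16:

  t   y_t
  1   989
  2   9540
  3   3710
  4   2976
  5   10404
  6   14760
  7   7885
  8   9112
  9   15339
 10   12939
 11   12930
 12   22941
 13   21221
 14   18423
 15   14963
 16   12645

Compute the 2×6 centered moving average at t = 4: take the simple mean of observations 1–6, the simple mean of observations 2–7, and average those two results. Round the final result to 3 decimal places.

7637.833

Sum over 1–6: 989 + 9540 + 3710 + 2976 + 10404 + 14760 = 42379
Sum over 2–7: 9540 + 3710 + 2976 + 10404 + 14760 + 7885 = 49275
CMA at t=4 = (42379 + 49275) / (2·6) = 91654 / 12 = 7637.833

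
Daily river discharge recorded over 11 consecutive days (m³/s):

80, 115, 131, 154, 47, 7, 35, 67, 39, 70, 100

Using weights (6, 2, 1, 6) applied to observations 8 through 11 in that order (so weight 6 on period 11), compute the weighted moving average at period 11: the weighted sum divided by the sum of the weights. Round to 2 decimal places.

76.67

Weighted sum: 6·67 + 2·39 + 1·70 + 6·100 = 402 + 78 + 70 + 600 = 1150
Weight total: 6 + 2 + 1 + 6 = 15
WMA = 1150 / 15 = 76.67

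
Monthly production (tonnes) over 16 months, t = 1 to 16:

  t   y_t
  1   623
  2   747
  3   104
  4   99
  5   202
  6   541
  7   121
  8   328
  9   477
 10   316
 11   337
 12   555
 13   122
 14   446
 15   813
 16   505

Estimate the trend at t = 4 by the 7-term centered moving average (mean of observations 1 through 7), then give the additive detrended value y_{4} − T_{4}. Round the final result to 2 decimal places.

-249.14

Trend T_4 = (623 + 747 + 104 + 99 + 202 + 541 + 121) / 7 = 2437/7 = 348.1429
Detrended value: 99 − 348.1429 = -249.14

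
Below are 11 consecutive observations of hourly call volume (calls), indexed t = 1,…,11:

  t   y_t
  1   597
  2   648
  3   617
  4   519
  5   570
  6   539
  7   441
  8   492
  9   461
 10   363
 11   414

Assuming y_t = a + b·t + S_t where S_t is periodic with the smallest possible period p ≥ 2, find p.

First differences y_{t+1} − y_t: 51, -31, -98, 51, -31, -98, 51, -31, …
The difference pattern repeats every 3 terms and not for any smaller step, so p = 3.

3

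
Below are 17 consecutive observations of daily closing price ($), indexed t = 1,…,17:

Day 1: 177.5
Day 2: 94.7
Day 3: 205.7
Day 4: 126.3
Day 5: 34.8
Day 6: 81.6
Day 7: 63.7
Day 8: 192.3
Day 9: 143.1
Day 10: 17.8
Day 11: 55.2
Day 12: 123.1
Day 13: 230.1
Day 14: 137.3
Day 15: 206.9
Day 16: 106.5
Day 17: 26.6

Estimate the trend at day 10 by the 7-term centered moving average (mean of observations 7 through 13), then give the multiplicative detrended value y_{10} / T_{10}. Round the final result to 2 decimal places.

Trend T_10 = (63.7 + 192.3 + 143.1 + 17.8 + 55.2 + 123.1 + 230.1) / 7 = 825.3/7 = 117.9000
Ratio to trend: 17.8 / 117.9000 = 0.15

0.15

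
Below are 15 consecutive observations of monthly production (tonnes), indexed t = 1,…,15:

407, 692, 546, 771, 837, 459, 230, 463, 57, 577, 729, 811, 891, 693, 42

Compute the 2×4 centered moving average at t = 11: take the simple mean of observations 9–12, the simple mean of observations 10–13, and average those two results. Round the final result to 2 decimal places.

647.75

Sum over 9–12: 57 + 577 + 729 + 811 = 2174
Sum over 10–13: 577 + 729 + 811 + 891 = 3008
CMA at t=11 = (2174 + 3008) / (2·4) = 5182 / 8 = 647.75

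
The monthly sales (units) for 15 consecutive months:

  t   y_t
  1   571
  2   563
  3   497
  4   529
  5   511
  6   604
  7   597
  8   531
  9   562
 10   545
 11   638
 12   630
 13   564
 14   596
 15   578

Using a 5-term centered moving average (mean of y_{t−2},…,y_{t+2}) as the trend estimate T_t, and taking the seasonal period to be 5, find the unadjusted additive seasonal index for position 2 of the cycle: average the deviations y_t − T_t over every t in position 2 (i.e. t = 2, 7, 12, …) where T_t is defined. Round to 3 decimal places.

35.700

Season position 2 occurs at t = 7, 12 (where T_t is defined).
t=7: T_7 = 561.00000; y_7 − T_7 = 597 − 561.00000 = 36.00000
t=12: T_12 = 594.60000; y_12 − T_12 = 630 − 594.60000 = 35.40000
Mean deviation: (36.00000 + 35.40000) / 2 = 35.700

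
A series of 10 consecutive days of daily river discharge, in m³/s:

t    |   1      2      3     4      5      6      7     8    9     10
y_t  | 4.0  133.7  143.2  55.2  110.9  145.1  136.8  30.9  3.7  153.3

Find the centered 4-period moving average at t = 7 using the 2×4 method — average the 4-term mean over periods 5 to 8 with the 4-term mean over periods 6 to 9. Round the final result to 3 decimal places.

92.525

Sum over 5–8: 110.9 + 145.1 + 136.8 + 30.9 = 423.7
Sum over 6–9: 145.1 + 136.8 + 30.9 + 3.7 = 316.5
CMA at t=7 = (423.7 + 316.5) / (2·4) = 740.2 / 8 = 92.525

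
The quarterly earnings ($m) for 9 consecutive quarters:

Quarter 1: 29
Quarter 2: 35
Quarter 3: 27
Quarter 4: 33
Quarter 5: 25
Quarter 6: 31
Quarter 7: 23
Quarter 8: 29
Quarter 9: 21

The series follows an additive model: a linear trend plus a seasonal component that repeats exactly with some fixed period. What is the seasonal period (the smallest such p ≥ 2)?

First differences y_{t+1} − y_t: 6, -8, 6, -8, 6, -8, …
The difference pattern repeats every 2 terms and not for any smaller step, so p = 2.

2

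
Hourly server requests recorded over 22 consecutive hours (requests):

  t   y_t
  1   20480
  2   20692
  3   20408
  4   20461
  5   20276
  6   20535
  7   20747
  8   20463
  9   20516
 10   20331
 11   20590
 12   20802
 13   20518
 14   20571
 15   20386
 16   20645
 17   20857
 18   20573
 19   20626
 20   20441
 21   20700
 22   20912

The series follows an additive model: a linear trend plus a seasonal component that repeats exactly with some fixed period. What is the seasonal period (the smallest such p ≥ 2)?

First differences y_{t+1} − y_t: 212, -284, 53, -185, 259, 212, -284, 53, -185, 259, 212, -284, …
The difference pattern repeats every 5 terms and not for any smaller step, so p = 5.

5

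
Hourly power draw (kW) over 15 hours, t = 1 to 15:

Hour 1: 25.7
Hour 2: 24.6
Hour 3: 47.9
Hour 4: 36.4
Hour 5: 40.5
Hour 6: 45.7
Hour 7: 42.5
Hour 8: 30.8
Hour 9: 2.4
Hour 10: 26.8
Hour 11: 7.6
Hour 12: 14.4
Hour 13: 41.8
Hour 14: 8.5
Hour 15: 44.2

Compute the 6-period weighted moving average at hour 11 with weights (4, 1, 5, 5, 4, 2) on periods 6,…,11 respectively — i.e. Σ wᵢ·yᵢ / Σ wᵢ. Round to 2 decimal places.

24.46

Weighted sum: 4·45.7 + 1·42.5 + 5·30.8 + 5·2.4 + 4·26.8 + 2·7.6 = 182.8 + 42.5 + 154.0 + 12.0 + 107.2 + 15.2 = 513.7
Weight total: 4 + 1 + 5 + 5 + 4 + 2 = 21
WMA = 513.7 / 21 = 24.46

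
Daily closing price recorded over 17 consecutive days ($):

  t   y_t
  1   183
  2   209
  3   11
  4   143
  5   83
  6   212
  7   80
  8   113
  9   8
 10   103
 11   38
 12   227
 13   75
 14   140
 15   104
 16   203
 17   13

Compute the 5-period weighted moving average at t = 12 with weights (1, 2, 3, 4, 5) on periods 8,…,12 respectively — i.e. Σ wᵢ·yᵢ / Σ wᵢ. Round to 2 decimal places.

115.00

Weighted sum: 1·113 + 2·8 + 3·103 + 4·38 + 5·227 = 113 + 16 + 309 + 152 + 1135 = 1725
Weight total: 1 + 2 + 3 + 4 + 5 = 15
WMA = 1725 / 15 = 115.00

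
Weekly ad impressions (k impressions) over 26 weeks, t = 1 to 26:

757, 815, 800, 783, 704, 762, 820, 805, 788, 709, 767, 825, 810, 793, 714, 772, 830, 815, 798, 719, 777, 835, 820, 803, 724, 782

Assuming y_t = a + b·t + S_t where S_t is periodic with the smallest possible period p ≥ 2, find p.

First differences y_{t+1} − y_t: 58, -15, -17, -79, 58, 58, -15, -17, -79, 58, 58, -15, …
The difference pattern repeats every 5 terms and not for any smaller step, so p = 5.

5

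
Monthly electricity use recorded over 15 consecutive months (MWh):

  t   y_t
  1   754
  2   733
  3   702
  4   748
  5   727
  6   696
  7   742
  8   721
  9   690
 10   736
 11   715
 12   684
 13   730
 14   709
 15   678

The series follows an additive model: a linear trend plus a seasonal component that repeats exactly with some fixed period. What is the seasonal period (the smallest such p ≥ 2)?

3

First differences y_{t+1} − y_t: -21, -31, 46, -21, -31, 46, -21, -31, …
The difference pattern repeats every 3 terms and not for any smaller step, so p = 3.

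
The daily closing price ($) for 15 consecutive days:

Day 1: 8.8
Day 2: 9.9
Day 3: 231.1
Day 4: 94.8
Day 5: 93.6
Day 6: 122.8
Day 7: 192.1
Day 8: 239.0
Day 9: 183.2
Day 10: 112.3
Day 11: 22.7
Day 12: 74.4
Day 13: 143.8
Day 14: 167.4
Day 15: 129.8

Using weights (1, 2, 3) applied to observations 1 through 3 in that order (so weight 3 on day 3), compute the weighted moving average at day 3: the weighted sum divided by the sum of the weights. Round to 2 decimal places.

Weighted sum: 1·8.8 + 2·9.9 + 3·231.1 = 8.8 + 19.8 + 693.3 = 721.9
Weight total: 1 + 2 + 3 = 6
WMA = 721.9 / 6 = 120.32

120.32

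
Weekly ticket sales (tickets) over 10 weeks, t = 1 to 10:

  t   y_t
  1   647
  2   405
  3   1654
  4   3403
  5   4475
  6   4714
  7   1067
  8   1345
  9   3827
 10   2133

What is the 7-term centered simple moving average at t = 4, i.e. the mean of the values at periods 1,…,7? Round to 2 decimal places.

2337.86

Sum of periods 1–7: 647 + 405 + 1654 + 3403 + 4475 + 4714 + 1067 = 16365
Divide by 7: 16365 / 7 = 2337.86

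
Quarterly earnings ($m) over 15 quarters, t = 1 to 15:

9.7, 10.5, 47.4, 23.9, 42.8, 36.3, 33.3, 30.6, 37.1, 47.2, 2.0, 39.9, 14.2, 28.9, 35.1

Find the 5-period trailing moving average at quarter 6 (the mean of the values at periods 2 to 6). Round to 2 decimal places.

32.18

Sum of periods 2–6: 10.5 + 47.4 + 23.9 + 42.8 + 36.3 = 160.9
Divide by 5: 160.9 / 5 = 32.18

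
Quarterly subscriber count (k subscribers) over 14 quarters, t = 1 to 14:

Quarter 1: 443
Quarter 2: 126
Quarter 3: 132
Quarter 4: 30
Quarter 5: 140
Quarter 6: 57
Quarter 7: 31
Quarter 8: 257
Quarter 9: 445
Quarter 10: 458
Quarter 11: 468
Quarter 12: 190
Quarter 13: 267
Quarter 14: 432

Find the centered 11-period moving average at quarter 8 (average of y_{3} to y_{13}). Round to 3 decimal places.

Sum of periods 3–13: 132 + 30 + 140 + 57 + 31 + 257 + 445 + 458 + 468 + 190 + 267 = 2475
Divide by 11: 2475 / 11 = 225.000

225.000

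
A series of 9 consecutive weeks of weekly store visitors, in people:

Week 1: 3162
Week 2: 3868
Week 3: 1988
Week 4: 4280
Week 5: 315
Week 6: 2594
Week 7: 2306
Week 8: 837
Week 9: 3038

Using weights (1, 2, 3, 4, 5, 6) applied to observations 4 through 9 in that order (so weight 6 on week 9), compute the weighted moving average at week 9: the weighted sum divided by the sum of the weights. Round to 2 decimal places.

Weighted sum: 1·4280 + 2·315 + 3·2594 + 4·2306 + 5·837 + 6·3038 = 4280 + 630 + 7782 + 9224 + 4185 + 18228 = 44329
Weight total: 1 + 2 + 3 + 4 + 5 + 6 = 21
WMA = 44329 / 21 = 2110.90

2110.90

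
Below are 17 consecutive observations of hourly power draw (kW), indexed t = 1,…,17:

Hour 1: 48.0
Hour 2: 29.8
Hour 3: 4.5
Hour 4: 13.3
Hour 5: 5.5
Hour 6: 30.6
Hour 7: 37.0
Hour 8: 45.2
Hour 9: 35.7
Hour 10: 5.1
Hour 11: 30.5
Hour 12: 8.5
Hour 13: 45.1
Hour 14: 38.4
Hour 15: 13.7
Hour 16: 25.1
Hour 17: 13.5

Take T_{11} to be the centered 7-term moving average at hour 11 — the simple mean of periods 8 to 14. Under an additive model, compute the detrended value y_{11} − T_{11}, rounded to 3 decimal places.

Trend T_11 = (45.2 + 35.7 + 5.1 + 30.5 + 8.5 + 45.1 + 38.4) / 7 = 208.5/7 = 29.78571
Detrended value: 30.5 − 29.78571 = 0.714

0.714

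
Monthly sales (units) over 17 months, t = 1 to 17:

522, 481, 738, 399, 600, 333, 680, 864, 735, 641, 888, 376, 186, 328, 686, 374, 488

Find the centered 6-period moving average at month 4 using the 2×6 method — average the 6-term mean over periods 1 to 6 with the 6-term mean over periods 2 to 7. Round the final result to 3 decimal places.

Sum over 1–6: 522 + 481 + 738 + 399 + 600 + 333 = 3073
Sum over 2–7: 481 + 738 + 399 + 600 + 333 + 680 = 3231
CMA at t=4 = (3073 + 3231) / (2·6) = 6304 / 12 = 525.333

525.333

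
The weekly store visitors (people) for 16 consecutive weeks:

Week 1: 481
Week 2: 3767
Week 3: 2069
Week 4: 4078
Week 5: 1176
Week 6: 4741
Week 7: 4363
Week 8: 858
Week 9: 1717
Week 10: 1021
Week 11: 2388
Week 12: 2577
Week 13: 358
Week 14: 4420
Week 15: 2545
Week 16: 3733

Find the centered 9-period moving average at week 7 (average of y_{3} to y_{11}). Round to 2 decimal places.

2490.11

Sum of periods 3–11: 2069 + 4078 + 1176 + 4741 + 4363 + 858 + 1717 + 1021 + 2388 = 22411
Divide by 9: 22411 / 9 = 2490.11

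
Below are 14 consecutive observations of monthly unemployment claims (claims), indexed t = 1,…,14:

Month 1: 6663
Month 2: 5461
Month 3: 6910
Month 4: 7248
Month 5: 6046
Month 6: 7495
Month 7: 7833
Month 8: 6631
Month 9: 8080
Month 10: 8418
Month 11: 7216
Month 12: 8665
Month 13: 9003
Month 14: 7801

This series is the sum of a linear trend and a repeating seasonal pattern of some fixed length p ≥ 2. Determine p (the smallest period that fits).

3

First differences y_{t+1} − y_t: -1202, 1449, 338, -1202, 1449, 338, -1202, 1449, …
The difference pattern repeats every 3 terms and not for any smaller step, so p = 3.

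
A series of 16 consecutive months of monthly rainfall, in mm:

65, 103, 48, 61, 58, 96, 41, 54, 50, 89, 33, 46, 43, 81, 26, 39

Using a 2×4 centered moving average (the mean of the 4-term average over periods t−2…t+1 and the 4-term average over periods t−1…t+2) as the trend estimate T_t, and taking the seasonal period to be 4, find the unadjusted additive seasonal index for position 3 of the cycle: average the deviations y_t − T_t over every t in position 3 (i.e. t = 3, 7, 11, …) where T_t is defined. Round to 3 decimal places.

-20.417

Season position 3 occurs at t = 3, 7, 11 (where T_t is defined).
t=3: T_3 = 68.37500; y_3 − T_3 = 48 − 68.37500 = -20.37500
t=7: T_7 = 61.25000; y_7 − T_7 = 41 − 61.25000 = -20.25000
t=11: T_11 = 53.62500; y_11 − T_11 = 33 − 53.62500 = -20.62500
Mean deviation: (-20.37500 + -20.25000 + -20.62500) / 3 = -20.417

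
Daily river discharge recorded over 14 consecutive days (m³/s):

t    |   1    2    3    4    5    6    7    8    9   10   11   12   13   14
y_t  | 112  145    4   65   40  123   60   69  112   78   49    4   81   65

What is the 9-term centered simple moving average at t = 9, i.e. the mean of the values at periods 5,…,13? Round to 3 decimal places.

Sum of periods 5–13: 40 + 123 + 60 + 69 + 112 + 78 + 49 + 4 + 81 = 616
Divide by 9: 616 / 9 = 68.444

68.444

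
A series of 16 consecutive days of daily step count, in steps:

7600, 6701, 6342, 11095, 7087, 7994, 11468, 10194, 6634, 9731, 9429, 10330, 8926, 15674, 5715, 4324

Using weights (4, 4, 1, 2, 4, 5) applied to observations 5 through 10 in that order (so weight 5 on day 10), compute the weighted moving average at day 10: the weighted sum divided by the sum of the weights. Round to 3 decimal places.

8368.550

Weighted sum: 4·7087 + 4·7994 + 1·11468 + 2·10194 + 4·6634 + 5·9731 = 28348 + 31976 + 11468 + 20388 + 26536 + 48655 = 167371
Weight total: 4 + 4 + 1 + 2 + 4 + 5 = 20
WMA = 167371 / 20 = 8368.550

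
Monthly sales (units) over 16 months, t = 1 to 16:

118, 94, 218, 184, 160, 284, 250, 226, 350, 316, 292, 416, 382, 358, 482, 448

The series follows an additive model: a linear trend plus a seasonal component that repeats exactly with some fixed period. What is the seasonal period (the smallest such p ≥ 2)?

First differences y_{t+1} − y_t: -24, 124, -34, -24, 124, -34, -24, 124, …
The difference pattern repeats every 3 terms and not for any smaller step, so p = 3.

3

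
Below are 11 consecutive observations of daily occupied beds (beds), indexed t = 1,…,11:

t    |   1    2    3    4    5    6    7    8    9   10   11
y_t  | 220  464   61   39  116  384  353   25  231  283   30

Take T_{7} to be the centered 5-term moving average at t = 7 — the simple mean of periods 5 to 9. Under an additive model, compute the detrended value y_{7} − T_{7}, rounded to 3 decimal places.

131.200

Trend T_7 = (116 + 384 + 353 + 25 + 231) / 5 = 1109/5 = 221.80000
Detrended value: 353 − 221.80000 = 131.200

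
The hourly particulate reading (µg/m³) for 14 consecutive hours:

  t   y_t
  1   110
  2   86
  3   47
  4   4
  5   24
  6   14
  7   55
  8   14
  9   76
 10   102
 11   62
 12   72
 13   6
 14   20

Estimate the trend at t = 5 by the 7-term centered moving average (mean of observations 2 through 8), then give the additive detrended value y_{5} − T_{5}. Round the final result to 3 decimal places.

Trend T_5 = (86 + 47 + 4 + 24 + 14 + 55 + 14) / 7 = 244/7 = 34.85714
Detrended value: 24 − 34.85714 = -10.857

-10.857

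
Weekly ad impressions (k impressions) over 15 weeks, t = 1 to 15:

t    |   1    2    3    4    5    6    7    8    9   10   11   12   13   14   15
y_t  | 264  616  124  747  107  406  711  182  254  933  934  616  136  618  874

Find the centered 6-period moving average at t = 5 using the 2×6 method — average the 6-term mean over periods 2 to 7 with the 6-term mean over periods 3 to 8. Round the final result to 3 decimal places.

415.667

Sum over 2–7: 616 + 124 + 747 + 107 + 406 + 711 = 2711
Sum over 3–8: 124 + 747 + 107 + 406 + 711 + 182 = 2277
CMA at t=5 = (2711 + 2277) / (2·6) = 4988 / 12 = 415.667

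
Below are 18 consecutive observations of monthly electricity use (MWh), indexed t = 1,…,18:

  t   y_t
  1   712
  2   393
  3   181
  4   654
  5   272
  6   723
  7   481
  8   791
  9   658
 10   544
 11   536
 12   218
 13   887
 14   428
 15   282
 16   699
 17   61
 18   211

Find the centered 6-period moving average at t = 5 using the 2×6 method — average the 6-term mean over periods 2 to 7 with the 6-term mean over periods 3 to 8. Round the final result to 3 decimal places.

483.833

Sum over 2–7: 393 + 181 + 654 + 272 + 723 + 481 = 2704
Sum over 3–8: 181 + 654 + 272 + 723 + 481 + 791 = 3102
CMA at t=5 = (2704 + 3102) / (2·6) = 5806 / 12 = 483.833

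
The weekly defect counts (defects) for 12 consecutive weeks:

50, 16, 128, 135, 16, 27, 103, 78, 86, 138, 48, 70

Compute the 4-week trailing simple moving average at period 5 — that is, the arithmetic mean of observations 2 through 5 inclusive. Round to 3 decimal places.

Sum of periods 2–5: 16 + 128 + 135 + 16 = 295
Divide by 4: 295 / 4 = 73.750

73.750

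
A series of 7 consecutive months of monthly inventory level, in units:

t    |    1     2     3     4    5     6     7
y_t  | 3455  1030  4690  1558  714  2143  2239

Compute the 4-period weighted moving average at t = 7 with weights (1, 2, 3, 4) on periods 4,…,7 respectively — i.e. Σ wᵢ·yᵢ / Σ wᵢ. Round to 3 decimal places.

Weighted sum: 1·1558 + 2·714 + 3·2143 + 4·2239 = 1558 + 1428 + 6429 + 8956 = 18371
Weight total: 1 + 2 + 3 + 4 = 10
WMA = 18371 / 10 = 1837.100

1837.100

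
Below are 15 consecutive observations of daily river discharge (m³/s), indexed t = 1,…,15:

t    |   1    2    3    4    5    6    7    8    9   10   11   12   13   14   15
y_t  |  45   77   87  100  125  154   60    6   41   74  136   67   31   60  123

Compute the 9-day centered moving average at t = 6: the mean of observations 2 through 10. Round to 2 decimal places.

Sum of periods 2–10: 77 + 87 + 100 + 125 + 154 + 60 + 6 + 41 + 74 = 724
Divide by 9: 724 / 9 = 80.44

80.44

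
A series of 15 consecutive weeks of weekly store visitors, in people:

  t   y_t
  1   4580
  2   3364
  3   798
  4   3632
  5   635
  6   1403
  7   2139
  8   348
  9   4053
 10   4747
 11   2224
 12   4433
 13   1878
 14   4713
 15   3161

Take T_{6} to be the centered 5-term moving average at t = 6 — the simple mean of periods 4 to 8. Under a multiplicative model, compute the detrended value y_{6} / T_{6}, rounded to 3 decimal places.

Trend T_6 = (3632 + 635 + 1403 + 2139 + 348) / 5 = 8157/5 = 1631.40000
Ratio to trend: 1403 / 1631.40000 = 0.860

0.860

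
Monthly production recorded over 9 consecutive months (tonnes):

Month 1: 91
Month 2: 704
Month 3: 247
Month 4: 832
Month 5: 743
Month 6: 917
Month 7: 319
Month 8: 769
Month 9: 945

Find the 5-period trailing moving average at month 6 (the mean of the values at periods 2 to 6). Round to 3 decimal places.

688.600

Sum of periods 2–6: 704 + 247 + 832 + 743 + 917 = 3443
Divide by 5: 3443 / 5 = 688.600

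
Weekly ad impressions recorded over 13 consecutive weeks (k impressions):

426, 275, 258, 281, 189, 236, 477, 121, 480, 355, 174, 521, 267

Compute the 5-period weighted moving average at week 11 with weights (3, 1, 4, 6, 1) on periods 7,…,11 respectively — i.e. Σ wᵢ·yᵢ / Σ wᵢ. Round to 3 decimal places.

Weighted sum: 3·477 + 1·121 + 4·480 + 6·355 + 1·174 = 1431 + 121 + 1920 + 2130 + 174 = 5776
Weight total: 3 + 1 + 4 + 6 + 1 = 15
WMA = 5776 / 15 = 385.067

385.067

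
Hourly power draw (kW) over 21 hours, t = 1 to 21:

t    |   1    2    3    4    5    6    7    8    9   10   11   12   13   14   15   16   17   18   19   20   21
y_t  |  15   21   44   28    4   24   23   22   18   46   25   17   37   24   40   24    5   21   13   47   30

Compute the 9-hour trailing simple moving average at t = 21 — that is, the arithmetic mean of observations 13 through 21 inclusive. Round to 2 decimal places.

Sum of periods 13–21: 37 + 24 + 40 + 24 + 5 + 21 + 13 + 47 + 30 = 241
Divide by 9: 241 / 9 = 26.78

26.78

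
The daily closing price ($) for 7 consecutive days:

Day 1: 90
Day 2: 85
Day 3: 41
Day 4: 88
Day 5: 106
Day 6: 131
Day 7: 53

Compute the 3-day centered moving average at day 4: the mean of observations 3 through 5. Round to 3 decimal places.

Sum of periods 3–5: 41 + 88 + 106 = 235
Divide by 3: 235 / 3 = 78.333

78.333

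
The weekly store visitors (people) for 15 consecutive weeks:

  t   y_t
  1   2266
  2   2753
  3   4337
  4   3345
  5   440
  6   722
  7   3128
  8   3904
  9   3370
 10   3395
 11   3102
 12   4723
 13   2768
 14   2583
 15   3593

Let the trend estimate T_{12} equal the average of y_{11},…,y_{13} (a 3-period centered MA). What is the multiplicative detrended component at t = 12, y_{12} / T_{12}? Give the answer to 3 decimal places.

Trend T_12 = (3102 + 4723 + 2768) / 3 = 10593/3 = 3531.00000
Ratio to trend: 4723 / 3531.00000 = 1.338

1.338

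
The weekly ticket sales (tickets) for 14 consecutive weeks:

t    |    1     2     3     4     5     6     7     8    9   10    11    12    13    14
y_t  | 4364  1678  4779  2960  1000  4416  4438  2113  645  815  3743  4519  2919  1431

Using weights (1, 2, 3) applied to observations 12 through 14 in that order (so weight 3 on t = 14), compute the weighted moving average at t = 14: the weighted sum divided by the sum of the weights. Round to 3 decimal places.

Weighted sum: 1·4519 + 2·2919 + 3·1431 = 4519 + 5838 + 4293 = 14650
Weight total: 1 + 2 + 3 = 6
WMA = 14650 / 6 = 2441.667

2441.667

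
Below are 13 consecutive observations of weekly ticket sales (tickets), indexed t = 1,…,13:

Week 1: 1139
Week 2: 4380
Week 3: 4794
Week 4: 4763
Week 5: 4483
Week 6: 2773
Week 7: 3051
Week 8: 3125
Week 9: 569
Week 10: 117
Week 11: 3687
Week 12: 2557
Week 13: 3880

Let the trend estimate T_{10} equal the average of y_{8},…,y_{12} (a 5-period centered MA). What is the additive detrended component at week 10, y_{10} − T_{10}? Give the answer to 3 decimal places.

-1894.000

Trend T_10 = (3125 + 569 + 117 + 3687 + 2557) / 5 = 10055/5 = 2011.00000
Detrended value: 117 − 2011.00000 = -1894.000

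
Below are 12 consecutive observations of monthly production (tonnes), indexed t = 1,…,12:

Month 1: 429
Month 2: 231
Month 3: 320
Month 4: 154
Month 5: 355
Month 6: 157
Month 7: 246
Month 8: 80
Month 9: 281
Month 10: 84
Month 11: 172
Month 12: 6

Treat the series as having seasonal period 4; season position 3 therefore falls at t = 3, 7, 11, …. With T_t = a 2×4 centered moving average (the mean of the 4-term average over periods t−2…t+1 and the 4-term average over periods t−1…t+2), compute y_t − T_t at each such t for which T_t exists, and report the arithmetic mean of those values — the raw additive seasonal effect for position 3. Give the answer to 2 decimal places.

45.75

Season position 3 occurs at t = 3, 7 (where T_t is defined).
t=3: T_3 = 274.2500; y_3 − T_3 = 320 − 274.2500 = 45.7500
t=7: T_7 = 200.2500; y_7 − T_7 = 246 − 200.2500 = 45.7500
Mean deviation: (45.7500 + 45.7500) / 2 = 45.75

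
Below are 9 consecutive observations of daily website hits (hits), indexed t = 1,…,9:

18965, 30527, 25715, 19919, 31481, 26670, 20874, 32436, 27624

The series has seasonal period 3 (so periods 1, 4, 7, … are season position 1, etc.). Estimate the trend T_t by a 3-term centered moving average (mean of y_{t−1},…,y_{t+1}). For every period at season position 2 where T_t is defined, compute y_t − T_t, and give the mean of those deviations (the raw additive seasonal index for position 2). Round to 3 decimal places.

Season position 2 occurs at t = 2, 5, 8 (where T_t is defined).
t=2: T_2 = 25069.00000; y_2 − T_2 = 30527 − 25069.00000 = 5458.00000
t=5: T_5 = 26023.33333; y_5 − T_5 = 31481 − 26023.33333 = 5457.66667
t=8: T_8 = 26978.00000; y_8 − T_8 = 32436 − 26978.00000 = 5458.00000
Mean deviation: (5458.00000 + 5457.66667 + 5458.00000) / 3 = 5457.889

5457.889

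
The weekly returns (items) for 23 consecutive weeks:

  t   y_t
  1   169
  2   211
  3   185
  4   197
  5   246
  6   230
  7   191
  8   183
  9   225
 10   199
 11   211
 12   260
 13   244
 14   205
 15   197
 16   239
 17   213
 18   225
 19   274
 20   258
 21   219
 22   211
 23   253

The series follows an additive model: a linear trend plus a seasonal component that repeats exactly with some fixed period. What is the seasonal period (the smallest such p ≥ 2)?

First differences y_{t+1} − y_t: 42, -26, 12, 49, -16, -39, -8, 42, -26, 12, 49, -16, -39, -8, 42, -26, …
The difference pattern repeats every 7 terms and not for any smaller step, so p = 7.

7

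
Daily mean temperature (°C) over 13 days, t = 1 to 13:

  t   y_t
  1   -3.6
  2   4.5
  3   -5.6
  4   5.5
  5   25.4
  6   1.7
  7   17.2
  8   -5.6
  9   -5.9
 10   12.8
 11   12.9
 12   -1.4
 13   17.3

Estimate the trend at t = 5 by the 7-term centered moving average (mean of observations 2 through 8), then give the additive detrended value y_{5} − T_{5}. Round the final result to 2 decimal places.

19.24

Trend T_5 = (4.5 + (-5.6) + 5.5 + 25.4 + 1.7 + 17.2 + (-5.6)) / 7 = 43.1/7 = 6.1571
Detrended value: 25.4 − 6.1571 = 19.24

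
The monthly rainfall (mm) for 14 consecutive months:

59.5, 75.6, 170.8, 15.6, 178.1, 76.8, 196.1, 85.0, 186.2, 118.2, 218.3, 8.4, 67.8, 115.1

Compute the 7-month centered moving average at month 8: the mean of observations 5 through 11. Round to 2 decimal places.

151.24

Sum of periods 5–11: 178.1 + 76.8 + 196.1 + 85.0 + 186.2 + 118.2 + 218.3 = 1058.7
Divide by 7: 1058.7 / 7 = 151.24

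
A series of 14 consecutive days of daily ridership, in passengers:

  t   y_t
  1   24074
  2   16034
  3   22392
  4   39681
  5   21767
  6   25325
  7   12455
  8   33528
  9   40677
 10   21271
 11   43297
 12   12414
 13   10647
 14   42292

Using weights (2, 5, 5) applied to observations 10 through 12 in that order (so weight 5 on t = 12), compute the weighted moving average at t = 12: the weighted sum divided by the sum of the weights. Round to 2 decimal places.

Weighted sum: 2·21271 + 5·43297 + 5·12414 = 42542 + 216485 + 62070 = 321097
Weight total: 2 + 5 + 5 = 12
WMA = 321097 / 12 = 26758.08

26758.08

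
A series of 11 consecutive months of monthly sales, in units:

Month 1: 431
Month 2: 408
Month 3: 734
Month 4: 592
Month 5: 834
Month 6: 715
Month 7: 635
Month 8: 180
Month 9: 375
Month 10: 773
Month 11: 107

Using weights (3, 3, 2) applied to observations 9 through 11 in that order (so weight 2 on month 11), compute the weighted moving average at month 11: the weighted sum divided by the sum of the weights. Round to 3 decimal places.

457.250

Weighted sum: 3·375 + 3·773 + 2·107 = 1125 + 2319 + 214 = 3658
Weight total: 3 + 3 + 2 = 8
WMA = 3658 / 8 = 457.250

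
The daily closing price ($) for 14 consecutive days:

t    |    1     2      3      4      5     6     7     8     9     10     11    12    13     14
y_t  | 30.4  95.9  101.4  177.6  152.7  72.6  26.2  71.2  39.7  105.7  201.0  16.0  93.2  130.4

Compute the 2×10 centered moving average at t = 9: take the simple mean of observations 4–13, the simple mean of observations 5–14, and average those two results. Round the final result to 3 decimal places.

Sum over 4–13: 177.6 + 152.7 + 72.6 + 26.2 + 71.2 + 39.7 + 105.7 + 201.0 + 16.0 + 93.2 = 955.9
Sum over 5–14: 152.7 + 72.6 + 26.2 + 71.2 + 39.7 + 105.7 + 201.0 + 16.0 + 93.2 + 130.4 = 908.7
CMA at t=9 = (955.9 + 908.7) / (2·10) = 1864.6 / 20 = 93.230

93.230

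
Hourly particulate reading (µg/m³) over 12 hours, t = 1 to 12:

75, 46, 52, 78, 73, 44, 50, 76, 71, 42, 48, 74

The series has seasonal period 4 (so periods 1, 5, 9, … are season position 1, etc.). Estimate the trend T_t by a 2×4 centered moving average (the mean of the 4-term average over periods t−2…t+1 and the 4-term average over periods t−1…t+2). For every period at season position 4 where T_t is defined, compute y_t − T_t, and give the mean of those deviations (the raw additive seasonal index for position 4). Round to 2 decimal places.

Season position 4 occurs at t = 4, 8 (where T_t is defined).
t=4: T_4 = 62.0000; y_4 − T_4 = 78 − 62.0000 = 16.0000
t=8: T_8 = 60.0000; y_8 − T_8 = 76 − 60.0000 = 16.0000
Mean deviation: (16.0000 + 16.0000) / 2 = 16.00

16.00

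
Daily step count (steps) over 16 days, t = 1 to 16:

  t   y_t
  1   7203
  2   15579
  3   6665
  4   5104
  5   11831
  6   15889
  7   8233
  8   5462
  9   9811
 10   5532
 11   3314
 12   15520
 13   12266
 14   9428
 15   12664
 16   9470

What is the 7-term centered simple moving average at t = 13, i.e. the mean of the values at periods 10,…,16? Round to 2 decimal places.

Sum of periods 10–16: 5532 + 3314 + 15520 + 12266 + 9428 + 12664 + 9470 = 68194
Divide by 7: 68194 / 7 = 9742.00

9742.00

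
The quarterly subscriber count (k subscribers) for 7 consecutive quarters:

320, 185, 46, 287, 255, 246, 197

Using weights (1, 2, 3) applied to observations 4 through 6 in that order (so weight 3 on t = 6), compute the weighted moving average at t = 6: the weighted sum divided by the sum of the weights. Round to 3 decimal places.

255.833

Weighted sum: 1·287 + 2·255 + 3·246 = 287 + 510 + 738 = 1535
Weight total: 1 + 2 + 3 = 6
WMA = 1535 / 6 = 255.833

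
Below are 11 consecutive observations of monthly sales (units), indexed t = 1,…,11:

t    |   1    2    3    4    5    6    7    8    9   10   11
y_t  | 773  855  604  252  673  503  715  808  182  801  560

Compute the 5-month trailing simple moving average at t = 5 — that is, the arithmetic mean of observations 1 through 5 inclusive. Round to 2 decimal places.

Sum of periods 1–5: 773 + 855 + 604 + 252 + 673 = 3157
Divide by 5: 3157 / 5 = 631.40

631.40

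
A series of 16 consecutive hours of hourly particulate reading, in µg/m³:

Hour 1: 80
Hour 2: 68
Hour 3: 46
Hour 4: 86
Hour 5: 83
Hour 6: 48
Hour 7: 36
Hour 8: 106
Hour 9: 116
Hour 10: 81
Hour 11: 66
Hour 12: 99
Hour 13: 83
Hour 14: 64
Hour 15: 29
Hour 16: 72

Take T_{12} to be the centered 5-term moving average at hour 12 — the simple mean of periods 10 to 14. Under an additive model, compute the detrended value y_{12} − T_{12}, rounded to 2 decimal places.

Trend T_12 = (81 + 66 + 99 + 83 + 64) / 5 = 393/5 = 78.6000
Detrended value: 99 − 78.6000 = 20.40

20.40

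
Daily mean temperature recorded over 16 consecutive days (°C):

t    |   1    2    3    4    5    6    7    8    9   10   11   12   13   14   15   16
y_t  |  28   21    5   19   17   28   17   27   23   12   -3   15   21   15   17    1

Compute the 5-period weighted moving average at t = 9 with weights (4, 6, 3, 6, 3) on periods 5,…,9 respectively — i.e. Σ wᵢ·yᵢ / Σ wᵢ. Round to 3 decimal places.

23.545

Weighted sum: 4·17 + 6·28 + 3·17 + 6·27 + 3·23 = 68 + 168 + 51 + 162 + 69 = 518
Weight total: 4 + 6 + 3 + 6 + 3 = 22
WMA = 518 / 22 = 23.545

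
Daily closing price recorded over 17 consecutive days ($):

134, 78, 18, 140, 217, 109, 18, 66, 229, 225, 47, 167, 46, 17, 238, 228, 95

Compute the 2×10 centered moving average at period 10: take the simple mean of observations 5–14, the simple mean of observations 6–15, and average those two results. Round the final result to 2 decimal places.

115.15

Sum over 5–14: 217 + 109 + 18 + 66 + 229 + 225 + 47 + 167 + 46 + 17 = 1141
Sum over 6–15: 109 + 18 + 66 + 229 + 225 + 47 + 167 + 46 + 17 + 238 = 1162
CMA at t=10 = (1141 + 1162) / (2·10) = 2303 / 20 = 115.15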